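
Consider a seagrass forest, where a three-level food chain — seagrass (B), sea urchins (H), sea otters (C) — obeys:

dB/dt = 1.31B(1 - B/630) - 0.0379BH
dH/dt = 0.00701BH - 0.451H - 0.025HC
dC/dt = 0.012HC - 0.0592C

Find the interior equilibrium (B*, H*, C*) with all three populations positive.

From dC/dt = 0: 0.012H* = 0.0592, so H* = 4.93.
From dB/dt = 0: 1.31(1 - B*/630) = 0.0379·4.93, giving B* = 630·(1 - 0.143) = 540.
From dH/dt = 0: 0.00701·540 - 0.451 = 0.025C*, so C* = 3.33/0.025 = 133.

B* ≈ 540, H* ≈ 4.93, C* ≈ 133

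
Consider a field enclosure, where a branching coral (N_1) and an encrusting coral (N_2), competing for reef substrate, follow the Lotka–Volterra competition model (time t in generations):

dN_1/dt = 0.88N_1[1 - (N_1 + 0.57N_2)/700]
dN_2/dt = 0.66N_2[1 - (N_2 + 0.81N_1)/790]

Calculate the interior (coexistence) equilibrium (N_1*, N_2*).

N_1* ≈ 464, N_2* ≈ 414

Setting both brackets to zero gives the nullclines N_1 + 0.57N_2 = 700 and 0.81N_1 + N_2 = 790.
Substituting N_2 = 790 - 0.81N_1 into the first: N_1(1 - 0.57·0.81) = 700 - 0.57·790.
So N_1* = 250/0.538 = 464, and then N_2* = 790 - 0.81·464 = 414.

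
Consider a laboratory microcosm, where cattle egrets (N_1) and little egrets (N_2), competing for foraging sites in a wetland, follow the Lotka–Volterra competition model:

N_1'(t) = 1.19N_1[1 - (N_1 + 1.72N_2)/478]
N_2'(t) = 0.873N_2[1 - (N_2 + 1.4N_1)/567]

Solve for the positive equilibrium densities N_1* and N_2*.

Setting both brackets to zero gives the nullclines N_1 + 1.72N_2 = 478 and 1.4N_1 + N_2 = 567.
Substituting N_2 = 567 - 1.4N_1 into the first: N_1(1 - 1.72·1.4) = 478 - 1.72·567.
So N_1* = -497/-1.41 = 353, and then N_2* = 567 - 1.4·353 = 72.6.

N_1* ≈ 353, N_2* ≈ 72.6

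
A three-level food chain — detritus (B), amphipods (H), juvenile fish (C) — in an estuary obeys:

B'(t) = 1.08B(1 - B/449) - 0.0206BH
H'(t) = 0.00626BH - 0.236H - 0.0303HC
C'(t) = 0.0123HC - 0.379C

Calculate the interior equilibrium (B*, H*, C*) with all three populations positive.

From dC/dt = 0: 0.0123H* = 0.379, so H* = 30.8.
From dB/dt = 0: 1.08(1 - B*/449) = 0.0206·30.8, giving B* = 449·(1 - 0.588) = 185.
From dH/dt = 0: 0.00626·185 - 0.236 = 0.0303C*, so C* = 0.923/0.0303 = 30.5.

B* ≈ 185, H* ≈ 30.8, C* ≈ 30.5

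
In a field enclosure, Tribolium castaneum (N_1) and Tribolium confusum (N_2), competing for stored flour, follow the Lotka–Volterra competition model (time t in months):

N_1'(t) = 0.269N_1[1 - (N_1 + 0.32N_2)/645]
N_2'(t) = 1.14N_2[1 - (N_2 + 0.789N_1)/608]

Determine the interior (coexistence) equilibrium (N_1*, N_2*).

Setting both brackets to zero gives the nullclines N_1 + 0.32N_2 = 645 and 0.789N_1 + N_2 = 608.
Substituting N_2 = 608 - 0.789N_1 into the first: N_1(1 - 0.32·0.789) = 645 - 0.32·608.
So N_1* = 450/0.748 = 603, and then N_2* = 608 - 0.789·603 = 133.

N_1* ≈ 603, N_2* ≈ 133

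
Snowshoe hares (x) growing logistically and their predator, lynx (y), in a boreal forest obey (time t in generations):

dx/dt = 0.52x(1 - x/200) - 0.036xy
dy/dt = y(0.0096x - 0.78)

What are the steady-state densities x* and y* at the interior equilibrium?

From dy/dt = 0 with y > 0: 0.0096x* = 0.78, so x* = 81.3.
Substitute into dx/dt = 0: 0.52(1 - 81.3/200) = 0.036y*.
The bracket is 0.594, giving y* = 0.309/0.036 = 8.58.

x* ≈ 81.3, y* ≈ 8.58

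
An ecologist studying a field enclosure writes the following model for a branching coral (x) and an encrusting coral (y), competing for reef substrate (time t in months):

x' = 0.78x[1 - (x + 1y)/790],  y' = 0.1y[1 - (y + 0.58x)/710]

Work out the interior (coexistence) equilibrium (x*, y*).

x* ≈ 190, y* ≈ 600

Setting both brackets to zero gives the nullclines x + 1y = 790 and 0.58x + y = 710.
Substituting y = 710 - 0.58x into the first: x(1 - 1·0.58) = 790 - 1·710.
So x* = 80/0.42 = 190, and then y* = 710 - 0.58·190 = 600.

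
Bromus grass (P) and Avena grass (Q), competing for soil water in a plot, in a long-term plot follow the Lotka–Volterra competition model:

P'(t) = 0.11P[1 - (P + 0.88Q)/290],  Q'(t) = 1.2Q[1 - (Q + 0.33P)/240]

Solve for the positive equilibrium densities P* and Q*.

P* ≈ 111, Q* ≈ 203

Setting both brackets to zero gives the nullclines P + 0.88Q = 290 and 0.33P + Q = 240.
Substituting Q = 240 - 0.33P into the first: P(1 - 0.88·0.33) = 290 - 0.88·240.
So P* = 78.8/0.71 = 111, and then Q* = 240 - 0.33·111 = 203.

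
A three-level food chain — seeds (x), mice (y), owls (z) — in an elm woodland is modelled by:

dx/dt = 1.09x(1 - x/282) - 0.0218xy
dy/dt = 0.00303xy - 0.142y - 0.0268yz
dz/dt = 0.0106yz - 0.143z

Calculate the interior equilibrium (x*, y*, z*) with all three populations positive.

From dz/dt = 0: 0.0106y* = 0.143, so y* = 13.5.
From dx/dt = 0: 1.09(1 - x*/282) = 0.0218·13.5, giving x* = 282·(1 - 0.27) = 206.
From dy/dt = 0: 0.00303·206 - 0.142 = 0.0268z*, so z* = 0.482/0.0268 = 18.

x* ≈ 206, y* ≈ 13.5, z* ≈ 18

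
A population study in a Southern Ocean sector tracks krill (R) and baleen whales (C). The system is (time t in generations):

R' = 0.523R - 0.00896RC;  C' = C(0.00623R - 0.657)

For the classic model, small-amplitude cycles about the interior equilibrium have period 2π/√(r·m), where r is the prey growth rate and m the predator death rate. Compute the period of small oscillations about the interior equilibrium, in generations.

Here r = 0.523 and m = 0.657, so r·m = 0.344.
ω = √0.344 = 0.586 per generation, hence T = 2π/ω ≈ 10.7 generations.

T ≈ 10.7 generations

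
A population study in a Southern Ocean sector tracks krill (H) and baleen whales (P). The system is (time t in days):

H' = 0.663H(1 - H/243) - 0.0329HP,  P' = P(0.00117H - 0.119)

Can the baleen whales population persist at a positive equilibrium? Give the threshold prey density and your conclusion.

Threshold H = 102; K > 102, so yes, the predator persists.

The predator equation gives dP/dt > 0 only when H > 0.119/0.00117 = 102.
Without the predator, H → K = 243. Since 243 > 102, the predator can invade and persist.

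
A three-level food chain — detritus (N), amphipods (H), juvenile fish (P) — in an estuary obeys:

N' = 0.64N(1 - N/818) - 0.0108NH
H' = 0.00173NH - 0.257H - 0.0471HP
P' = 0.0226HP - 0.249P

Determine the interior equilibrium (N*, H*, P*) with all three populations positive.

N* ≈ 666, H* ≈ 11, P* ≈ 19

From dP/dt = 0: 0.0226H* = 0.249, so H* = 11.
From dN/dt = 0: 0.64(1 - N*/818) = 0.0108·11, giving N* = 818·(1 - 0.186) = 666.
From dH/dt = 0: 0.00173·666 - 0.257 = 0.0471P*, so P* = 0.895/0.0471 = 19.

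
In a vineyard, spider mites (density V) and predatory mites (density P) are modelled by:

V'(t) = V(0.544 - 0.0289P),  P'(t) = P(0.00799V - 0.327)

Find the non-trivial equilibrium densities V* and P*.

Set dP/dt = 0 with P > 0: 0.00799V - 0.327 = 0, so V* = 0.327/0.00799 = 40.9.
Set dV/dt = 0 with V > 0: 0.544 - 0.0289P = 0, so P* = 0.544/0.0289 = 18.8.

V* ≈ 40.9, P* ≈ 18.8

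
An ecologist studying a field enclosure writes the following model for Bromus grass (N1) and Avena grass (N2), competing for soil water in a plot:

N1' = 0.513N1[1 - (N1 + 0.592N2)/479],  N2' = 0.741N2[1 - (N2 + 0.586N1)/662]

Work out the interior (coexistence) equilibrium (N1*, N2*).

N1* ≈ 133, N2* ≈ 584

Setting both brackets to zero gives the nullclines N1 + 0.592N2 = 479 and 0.586N1 + N2 = 662.
Substituting N2 = 662 - 0.586N1 into the first: N1(1 - 0.592·0.586) = 479 - 0.592·662.
So N1* = 87.1/0.653 = 133, and then N2* = 662 - 0.586·133 = 584.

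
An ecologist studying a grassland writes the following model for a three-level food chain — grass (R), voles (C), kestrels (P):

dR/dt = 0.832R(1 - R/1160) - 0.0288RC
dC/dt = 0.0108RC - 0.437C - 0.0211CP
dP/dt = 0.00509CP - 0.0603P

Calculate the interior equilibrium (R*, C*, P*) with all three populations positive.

R* ≈ 684, C* ≈ 11.8, P* ≈ 330

From dP/dt = 0: 0.00509C* = 0.0603, so C* = 11.8.
From dR/dt = 0: 0.832(1 - R*/1160) = 0.0288·11.8, giving R* = 1160·(1 - 0.41) = 684.
From dC/dt = 0: 0.0108·684 - 0.437 = 0.0211P*, so P* = 6.95/0.0211 = 330.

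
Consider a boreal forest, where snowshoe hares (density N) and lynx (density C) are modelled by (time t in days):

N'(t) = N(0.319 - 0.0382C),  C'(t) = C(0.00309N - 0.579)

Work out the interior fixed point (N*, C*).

N* ≈ 187, C* ≈ 8.35

Set dC/dt = 0 with C > 0: 0.00309N - 0.579 = 0, so N* = 0.579/0.00309 = 187.
Set dN/dt = 0 with N > 0: 0.319 - 0.0382C = 0, so C* = 0.319/0.0382 = 8.35.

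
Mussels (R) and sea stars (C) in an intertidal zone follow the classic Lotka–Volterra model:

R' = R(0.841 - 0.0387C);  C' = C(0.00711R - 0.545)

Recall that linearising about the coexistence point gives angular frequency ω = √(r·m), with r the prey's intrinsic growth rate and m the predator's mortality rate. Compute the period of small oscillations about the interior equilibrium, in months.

T ≈ 9.28 months

Here r = 0.841 and m = 0.545, so r·m = 0.458.
ω = √0.458 = 0.677 per month, hence T = 2π/ω ≈ 9.28 months.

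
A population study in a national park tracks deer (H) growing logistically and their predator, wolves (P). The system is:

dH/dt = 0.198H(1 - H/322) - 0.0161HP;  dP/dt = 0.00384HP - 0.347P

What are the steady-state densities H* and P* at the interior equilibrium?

From dP/dt = 0 with P > 0: 0.00384H* = 0.347, so H* = 90.4.
Substitute into dH/dt = 0: 0.198(1 - 90.4/322) = 0.0161P*.
The bracket is 0.719, giving P* = 0.142/0.0161 = 8.85.

H* ≈ 90.4, P* ≈ 8.85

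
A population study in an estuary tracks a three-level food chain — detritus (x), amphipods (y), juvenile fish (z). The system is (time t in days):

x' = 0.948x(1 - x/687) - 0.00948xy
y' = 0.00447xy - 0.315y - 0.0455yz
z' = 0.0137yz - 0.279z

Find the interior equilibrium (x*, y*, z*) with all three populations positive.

From dz/dt = 0: 0.0137y* = 0.279, so y* = 20.4.
From dx/dt = 0: 0.948(1 - x*/687) = 0.00948·20.4, giving x* = 687·(1 - 0.204) = 547.
From dy/dt = 0: 0.00447·547 - 0.315 = 0.0455z*, so z* = 2.13/0.0455 = 46.8.

x* ≈ 547, y* ≈ 20.4, z* ≈ 46.8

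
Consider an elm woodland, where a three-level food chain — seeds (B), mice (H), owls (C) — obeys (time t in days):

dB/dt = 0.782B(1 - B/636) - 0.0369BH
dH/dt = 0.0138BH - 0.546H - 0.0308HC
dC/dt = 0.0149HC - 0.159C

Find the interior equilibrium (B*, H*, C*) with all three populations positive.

B* ≈ 316, H* ≈ 10.7, C* ≈ 124

From dC/dt = 0: 0.0149H* = 0.159, so H* = 10.7.
From dB/dt = 0: 0.782(1 - B*/636) = 0.0369·10.7, giving B* = 636·(1 - 0.504) = 316.
From dH/dt = 0: 0.0138·316 - 0.546 = 0.0308C*, so C* = 3.81/0.0308 = 124.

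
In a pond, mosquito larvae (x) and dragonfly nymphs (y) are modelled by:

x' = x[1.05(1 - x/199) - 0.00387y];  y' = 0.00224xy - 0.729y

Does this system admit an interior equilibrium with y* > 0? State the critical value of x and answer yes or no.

Threshold x = 325; K < 325, so no, the predator goes extinct.

The predator equation gives dy/dt > 0 only when x > 0.729/0.00224 = 325.
Without the predator, x → K = 199. Since 199 < 325, the predator cannot invade.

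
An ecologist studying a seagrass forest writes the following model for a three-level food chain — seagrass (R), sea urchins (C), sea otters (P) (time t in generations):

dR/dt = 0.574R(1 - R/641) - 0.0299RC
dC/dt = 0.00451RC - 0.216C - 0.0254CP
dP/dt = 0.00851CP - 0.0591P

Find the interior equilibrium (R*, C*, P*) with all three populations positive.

From dP/dt = 0: 0.00851C* = 0.0591, so C* = 6.94.
From dR/dt = 0: 0.574(1 - R*/641) = 0.0299·6.94, giving R* = 641·(1 - 0.362) = 409.
From dC/dt = 0: 0.00451·409 - 0.216 = 0.0254P*, so P* = 1.63/0.0254 = 64.1.

R* ≈ 409, C* ≈ 6.94, P* ≈ 64.1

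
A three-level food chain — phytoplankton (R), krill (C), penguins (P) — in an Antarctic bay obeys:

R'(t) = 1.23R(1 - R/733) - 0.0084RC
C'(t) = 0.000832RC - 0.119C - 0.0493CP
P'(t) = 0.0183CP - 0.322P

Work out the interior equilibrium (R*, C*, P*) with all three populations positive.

From dP/dt = 0: 0.0183C* = 0.322, so C* = 17.6.
From dR/dt = 0: 1.23(1 - R*/733) = 0.0084·17.6, giving R* = 733·(1 - 0.12) = 645.
From dC/dt = 0: 0.000832·645 - 0.119 = 0.0493P*, so P* = 0.418/0.0493 = 8.47.

R* ≈ 645, C* ≈ 17.6, P* ≈ 8.47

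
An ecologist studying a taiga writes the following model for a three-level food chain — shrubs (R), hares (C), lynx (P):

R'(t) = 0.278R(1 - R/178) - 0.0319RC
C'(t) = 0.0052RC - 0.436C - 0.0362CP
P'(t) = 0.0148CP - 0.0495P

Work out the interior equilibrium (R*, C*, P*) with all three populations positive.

R* ≈ 110, C* ≈ 3.34, P* ≈ 3.71

From dP/dt = 0: 0.0148C* = 0.0495, so C* = 3.34.
From dR/dt = 0: 0.278(1 - R*/178) = 0.0319·3.34, giving R* = 178·(1 - 0.384) = 110.
From dC/dt = 0: 0.0052·110 - 0.436 = 0.0362P*, so P* = 0.134/0.0362 = 3.71.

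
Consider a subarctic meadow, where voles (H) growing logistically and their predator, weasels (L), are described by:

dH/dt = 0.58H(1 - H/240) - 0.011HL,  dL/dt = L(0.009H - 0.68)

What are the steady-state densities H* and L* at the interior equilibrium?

From dL/dt = 0 with L > 0: 0.009H* = 0.68, so H* = 75.6.
Substitute into dH/dt = 0: 0.58(1 - 75.6/240) = 0.011L*.
The bracket is 0.685, giving L* = 0.397/0.011 = 36.1.

H* ≈ 75.6, L* ≈ 36.1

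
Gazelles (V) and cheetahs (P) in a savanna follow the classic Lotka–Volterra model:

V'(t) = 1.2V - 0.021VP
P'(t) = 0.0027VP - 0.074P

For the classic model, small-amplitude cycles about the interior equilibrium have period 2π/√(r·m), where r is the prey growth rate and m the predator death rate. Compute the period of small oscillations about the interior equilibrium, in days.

Here r = 1.2 and m = 0.074, so r·m = 0.0888.
ω = √0.0888 = 0.298 per day, hence T = 2π/ω ≈ 21.1 days.

T ≈ 21.1 days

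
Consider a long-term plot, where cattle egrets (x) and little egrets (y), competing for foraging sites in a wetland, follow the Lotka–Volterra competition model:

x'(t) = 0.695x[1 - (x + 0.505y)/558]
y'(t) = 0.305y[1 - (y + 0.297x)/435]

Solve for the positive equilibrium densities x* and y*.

x* ≈ 398, y* ≈ 317

Setting both brackets to zero gives the nullclines x + 0.505y = 558 and 0.297x + y = 435.
Substituting y = 435 - 0.297x into the first: x(1 - 0.505·0.297) = 558 - 0.505·435.
So x* = 338/0.85 = 398, and then y* = 435 - 0.297·398 = 317.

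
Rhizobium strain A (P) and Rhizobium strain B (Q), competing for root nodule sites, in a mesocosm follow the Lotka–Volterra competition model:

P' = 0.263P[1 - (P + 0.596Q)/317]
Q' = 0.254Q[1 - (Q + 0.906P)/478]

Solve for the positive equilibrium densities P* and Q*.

P* ≈ 69.8, Q* ≈ 415

Setting both brackets to zero gives the nullclines P + 0.596Q = 317 and 0.906P + Q = 478.
Substituting Q = 478 - 0.906P into the first: P(1 - 0.596·0.906) = 317 - 0.596·478.
So P* = 32.1/0.46 = 69.8, and then Q* = 478 - 0.906·69.8 = 415.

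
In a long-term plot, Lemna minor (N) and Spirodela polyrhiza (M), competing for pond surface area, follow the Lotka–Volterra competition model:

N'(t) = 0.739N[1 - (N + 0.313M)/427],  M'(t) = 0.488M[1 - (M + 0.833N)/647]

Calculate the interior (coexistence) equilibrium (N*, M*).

N* ≈ 304, M* ≈ 394

Setting both brackets to zero gives the nullclines N + 0.313M = 427 and 0.833N + M = 647.
Substituting M = 647 - 0.833N into the first: N(1 - 0.313·0.833) = 427 - 0.313·647.
So N* = 224/0.739 = 304, and then M* = 647 - 0.833·304 = 394.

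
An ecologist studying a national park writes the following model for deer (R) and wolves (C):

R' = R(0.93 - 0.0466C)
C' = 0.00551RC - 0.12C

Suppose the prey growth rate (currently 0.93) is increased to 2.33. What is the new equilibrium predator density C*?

At the interior fixed point, setting dR/dt = 0 with R > 0 fixes C* = (prey growth rate)/(RC coefficient) — independent of the other coefficients.
With the change, C* = 2.33/0.0466 = 50; it rises from 20.

C* ≈ 50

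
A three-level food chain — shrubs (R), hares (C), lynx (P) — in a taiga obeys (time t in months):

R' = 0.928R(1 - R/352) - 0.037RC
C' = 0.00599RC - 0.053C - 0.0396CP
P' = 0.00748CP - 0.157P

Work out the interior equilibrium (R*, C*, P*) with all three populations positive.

R* ≈ 57.4, C* ≈ 21, P* ≈ 7.35

From dP/dt = 0: 0.00748C* = 0.157, so C* = 21.
From dR/dt = 0: 0.928(1 - R*/352) = 0.037·21, giving R* = 352·(1 - 0.837) = 57.4.
From dC/dt = 0: 0.00599·57.4 - 0.053 = 0.0396P*, so P* = 0.291/0.0396 = 7.35.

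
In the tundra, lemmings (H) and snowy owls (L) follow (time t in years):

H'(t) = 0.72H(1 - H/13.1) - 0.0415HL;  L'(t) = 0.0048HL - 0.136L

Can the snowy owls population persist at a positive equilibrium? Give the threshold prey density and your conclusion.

Threshold H = 28.3; K < 28.3, so no, the predator goes extinct.

The predator equation gives dL/dt > 0 only when H > 0.136/0.0048 = 28.3.
Without the predator, H → K = 13.1. Since 13.1 < 28.3, the predator cannot invade.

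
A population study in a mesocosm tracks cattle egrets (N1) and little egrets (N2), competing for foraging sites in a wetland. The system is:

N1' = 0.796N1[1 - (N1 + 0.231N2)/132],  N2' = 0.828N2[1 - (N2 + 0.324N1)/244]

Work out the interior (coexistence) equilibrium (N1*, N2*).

N1* ≈ 81.8, N2* ≈ 218

Setting both brackets to zero gives the nullclines N1 + 0.231N2 = 132 and 0.324N1 + N2 = 244.
Substituting N2 = 244 - 0.324N1 into the first: N1(1 - 0.231·0.324) = 132 - 0.231·244.
So N1* = 75.6/0.925 = 81.8, and then N2* = 244 - 0.324·81.8 = 218.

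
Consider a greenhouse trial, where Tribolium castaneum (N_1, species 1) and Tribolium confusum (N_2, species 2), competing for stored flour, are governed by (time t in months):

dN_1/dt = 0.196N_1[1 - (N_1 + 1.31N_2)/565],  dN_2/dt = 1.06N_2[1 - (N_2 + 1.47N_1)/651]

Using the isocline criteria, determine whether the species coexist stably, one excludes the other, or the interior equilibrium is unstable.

Compare the nullcline intercepts: K1/α12 = 565/1.31 = 431 < K2 = 651; K2/α21 = 651/1.47 = 443 < K1 = 565.
Since both are reversed, neither can invade when rare; the interior point is a saddle.

unstable coexistence (outcome depends on initial conditions)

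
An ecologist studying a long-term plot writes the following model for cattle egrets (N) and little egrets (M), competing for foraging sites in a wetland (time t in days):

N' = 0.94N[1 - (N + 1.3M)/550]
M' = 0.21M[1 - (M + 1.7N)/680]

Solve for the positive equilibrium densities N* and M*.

N* ≈ 276, M* ≈ 211

Setting both brackets to zero gives the nullclines N + 1.3M = 550 and 1.7N + M = 680.
Substituting M = 680 - 1.7N into the first: N(1 - 1.3·1.7) = 550 - 1.3·680.
So N* = -334/-1.21 = 276, and then M* = 680 - 1.7·276 = 211.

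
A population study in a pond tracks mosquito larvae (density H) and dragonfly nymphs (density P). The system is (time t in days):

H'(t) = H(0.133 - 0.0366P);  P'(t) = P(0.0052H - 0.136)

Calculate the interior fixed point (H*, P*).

Set dP/dt = 0 with P > 0: 0.0052H - 0.136 = 0, so H* = 0.136/0.0052 = 26.2.
Set dH/dt = 0 with H > 0: 0.133 - 0.0366P = 0, so P* = 0.133/0.0366 = 3.63.

H* ≈ 26.2, P* ≈ 3.63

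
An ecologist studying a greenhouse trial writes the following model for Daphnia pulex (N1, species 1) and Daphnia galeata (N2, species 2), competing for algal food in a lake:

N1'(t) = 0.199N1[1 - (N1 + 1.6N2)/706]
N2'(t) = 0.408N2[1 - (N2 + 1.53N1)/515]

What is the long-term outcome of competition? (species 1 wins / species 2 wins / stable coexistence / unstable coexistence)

unstable coexistence (outcome depends on initial conditions)

Compare the nullcline intercepts: K1/α12 = 706/1.6 = 441 < K2 = 515; K2/α21 = 515/1.53 = 337 < K1 = 706.
Since both are reversed, neither can invade when rare; the interior point is a saddle.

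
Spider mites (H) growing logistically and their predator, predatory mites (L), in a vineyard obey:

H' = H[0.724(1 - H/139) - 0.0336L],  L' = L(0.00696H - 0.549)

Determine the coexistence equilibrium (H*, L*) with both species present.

From dL/dt = 0 with L > 0: 0.00696H* = 0.549, so H* = 78.9.
Substitute into dH/dt = 0: 0.724(1 - 78.9/139) = 0.0336L*.
The bracket is 0.433, giving L* = 0.313/0.0336 = 9.32.

H* ≈ 78.9, L* ≈ 9.32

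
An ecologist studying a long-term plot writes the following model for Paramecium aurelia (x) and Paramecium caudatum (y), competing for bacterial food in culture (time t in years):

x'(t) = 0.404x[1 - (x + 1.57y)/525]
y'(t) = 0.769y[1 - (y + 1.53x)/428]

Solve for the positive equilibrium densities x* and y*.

Setting both brackets to zero gives the nullclines x + 1.57y = 525 and 1.53x + y = 428.
Substituting y = 428 - 1.53x into the first: x(1 - 1.57·1.53) = 525 - 1.57·428.
So x* = -147/-1.4 = 105, and then y* = 428 - 1.53·105 = 268.

x* ≈ 105, y* ≈ 268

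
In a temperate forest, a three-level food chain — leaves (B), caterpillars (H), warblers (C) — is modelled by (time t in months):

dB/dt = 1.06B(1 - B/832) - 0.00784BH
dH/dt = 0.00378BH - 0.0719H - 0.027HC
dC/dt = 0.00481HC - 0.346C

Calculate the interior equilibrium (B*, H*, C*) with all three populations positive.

From dC/dt = 0: 0.00481H* = 0.346, so H* = 71.9.
From dB/dt = 0: 1.06(1 - B*/832) = 0.00784·71.9, giving B* = 832·(1 - 0.532) = 389.
From dH/dt = 0: 0.00378·389 - 0.0719 = 0.027C*, so C* = 1.4/0.027 = 51.8.

B* ≈ 389, H* ≈ 71.9, C* ≈ 51.8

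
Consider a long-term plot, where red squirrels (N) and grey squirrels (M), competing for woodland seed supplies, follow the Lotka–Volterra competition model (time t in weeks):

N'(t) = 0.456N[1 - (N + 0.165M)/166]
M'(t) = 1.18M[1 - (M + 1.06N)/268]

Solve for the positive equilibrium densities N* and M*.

N* ≈ 148, M* ≈ 112

Setting both brackets to zero gives the nullclines N + 0.165M = 166 and 1.06N + M = 268.
Substituting M = 268 - 1.06N into the first: N(1 - 0.165·1.06) = 166 - 0.165·268.
So N* = 122/0.825 = 148, and then M* = 268 - 1.06·148 = 112.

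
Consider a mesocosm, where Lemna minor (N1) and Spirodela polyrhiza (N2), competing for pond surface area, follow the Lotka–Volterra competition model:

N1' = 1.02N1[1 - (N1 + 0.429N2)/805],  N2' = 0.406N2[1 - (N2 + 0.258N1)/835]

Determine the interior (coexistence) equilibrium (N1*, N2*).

Setting both brackets to zero gives the nullclines N1 + 0.429N2 = 805 and 0.258N1 + N2 = 835.
Substituting N2 = 835 - 0.258N1 into the first: N1(1 - 0.429·0.258) = 805 - 0.429·835.
So N1* = 447/0.889 = 502, and then N2* = 835 - 0.258·502 = 705.

N1* ≈ 502, N2* ≈ 705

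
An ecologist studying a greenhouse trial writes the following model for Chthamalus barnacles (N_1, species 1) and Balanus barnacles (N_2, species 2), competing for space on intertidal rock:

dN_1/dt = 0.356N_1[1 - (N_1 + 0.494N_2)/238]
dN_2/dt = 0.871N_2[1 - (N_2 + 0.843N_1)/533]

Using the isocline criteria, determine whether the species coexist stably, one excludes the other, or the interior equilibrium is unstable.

species 2 excludes species 1

Compare the nullcline intercepts: K1/α12 = 238/0.494 = 482 < K2 = 533; K2/α21 = 533/0.843 = 632 > K1 = 238.
Since the inequalities point opposite ways, species 2 can invade but species 1 cannot.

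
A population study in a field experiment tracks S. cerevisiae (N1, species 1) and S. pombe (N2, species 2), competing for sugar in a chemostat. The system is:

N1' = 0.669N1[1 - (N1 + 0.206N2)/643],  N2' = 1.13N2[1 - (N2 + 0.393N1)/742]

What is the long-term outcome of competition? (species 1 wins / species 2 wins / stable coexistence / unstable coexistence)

Compare the nullcline intercepts: K1/α12 = 643/0.206 = 3120 > K2 = 742; K2/α21 = 742/0.393 = 1890 > K1 = 643.
Since both inequalities hold, each species can invade when rare, so the interior equilibrium is stable.

stable coexistence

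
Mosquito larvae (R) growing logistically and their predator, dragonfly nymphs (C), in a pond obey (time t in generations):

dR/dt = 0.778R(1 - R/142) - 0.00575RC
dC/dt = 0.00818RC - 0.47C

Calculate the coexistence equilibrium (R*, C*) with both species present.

From dC/dt = 0 with C > 0: 0.00818R* = 0.47, so R* = 57.5.
Substitute into dR/dt = 0: 0.778(1 - 57.5/142) = 0.00575C*.
The bracket is 0.595, giving C* = 0.463/0.00575 = 80.6.

R* ≈ 57.5, C* ≈ 80.6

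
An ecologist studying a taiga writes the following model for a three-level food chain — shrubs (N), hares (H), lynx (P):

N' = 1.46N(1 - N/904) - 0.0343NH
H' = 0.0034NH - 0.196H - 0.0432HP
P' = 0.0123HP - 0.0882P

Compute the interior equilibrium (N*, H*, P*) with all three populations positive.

From dP/dt = 0: 0.0123H* = 0.0882, so H* = 7.17.
From dN/dt = 0: 1.46(1 - N*/904) = 0.0343·7.17, giving N* = 904·(1 - 0.168) = 752.
From dH/dt = 0: 0.0034·752 - 0.196 = 0.0432P*, so P* = 2.36/0.0432 = 54.6.

N* ≈ 752, H* ≈ 7.17, P* ≈ 54.6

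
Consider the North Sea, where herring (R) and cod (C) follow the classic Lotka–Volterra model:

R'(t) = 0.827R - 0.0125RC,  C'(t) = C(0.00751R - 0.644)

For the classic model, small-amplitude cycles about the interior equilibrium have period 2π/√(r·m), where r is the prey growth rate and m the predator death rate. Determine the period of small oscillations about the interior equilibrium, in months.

T ≈ 8.61 months

Here r = 0.827 and m = 0.644, so r·m = 0.533.
ω = √0.533 = 0.73 per month, hence T = 2π/ω ≈ 8.61 months.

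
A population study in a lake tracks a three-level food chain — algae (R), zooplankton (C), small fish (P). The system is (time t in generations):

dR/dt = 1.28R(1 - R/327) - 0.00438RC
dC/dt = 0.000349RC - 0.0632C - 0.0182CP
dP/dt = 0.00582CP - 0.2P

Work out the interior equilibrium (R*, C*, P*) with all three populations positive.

R* ≈ 289, C* ≈ 34.4, P* ≈ 2.06

From dP/dt = 0: 0.00582C* = 0.2, so C* = 34.4.
From dR/dt = 0: 1.28(1 - R*/327) = 0.00438·34.4, giving R* = 327·(1 - 0.118) = 289.
From dC/dt = 0: 0.000349·289 - 0.0632 = 0.0182P*, so P* = 0.0375/0.0182 = 2.06.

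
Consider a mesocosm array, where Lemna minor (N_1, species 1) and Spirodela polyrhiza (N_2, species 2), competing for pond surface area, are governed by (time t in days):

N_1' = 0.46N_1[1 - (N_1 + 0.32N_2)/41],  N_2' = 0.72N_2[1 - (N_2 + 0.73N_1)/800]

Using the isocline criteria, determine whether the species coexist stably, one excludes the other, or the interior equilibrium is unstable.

species 2 excludes species 1

Compare the nullcline intercepts: K1/α12 = 41/0.32 = 128 < K2 = 800; K2/α21 = 800/0.73 = 1100 > K1 = 41.
Since the inequalities point opposite ways, species 2 can invade but species 1 cannot.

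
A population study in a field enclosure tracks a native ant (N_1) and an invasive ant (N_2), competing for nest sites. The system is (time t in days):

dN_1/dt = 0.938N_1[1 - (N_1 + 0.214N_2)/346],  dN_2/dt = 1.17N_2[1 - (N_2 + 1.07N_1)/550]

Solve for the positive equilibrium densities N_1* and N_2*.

N_1* ≈ 296, N_2* ≈ 233

Setting both brackets to zero gives the nullclines N_1 + 0.214N_2 = 346 and 1.07N_1 + N_2 = 550.
Substituting N_2 = 550 - 1.07N_1 into the first: N_1(1 - 0.214·1.07) = 346 - 0.214·550.
So N_1* = 228/0.771 = 296, and then N_2* = 550 - 1.07·296 = 233.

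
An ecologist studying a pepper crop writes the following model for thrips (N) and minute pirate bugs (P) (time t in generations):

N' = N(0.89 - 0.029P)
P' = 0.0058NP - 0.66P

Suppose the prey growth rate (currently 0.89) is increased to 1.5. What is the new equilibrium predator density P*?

P* ≈ 51.7

At the interior fixed point, setting dN/dt = 0 with N > 0 fixes P* = (prey growth rate)/(NP coefficient) — independent of the other coefficients.
With the change, P* = 1.5/0.029 = 51.7; it rises from 30.7.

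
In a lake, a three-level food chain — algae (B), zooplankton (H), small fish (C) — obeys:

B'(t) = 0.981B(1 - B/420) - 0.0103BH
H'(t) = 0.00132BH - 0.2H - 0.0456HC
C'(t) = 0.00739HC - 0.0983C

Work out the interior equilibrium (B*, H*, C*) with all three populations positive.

From dC/dt = 0: 0.00739H* = 0.0983, so H* = 13.3.
From dB/dt = 0: 0.981(1 - B*/420) = 0.0103·13.3, giving B* = 420·(1 - 0.14) = 361.
From dH/dt = 0: 0.00132·361 - 0.2 = 0.0456C*, so C* = 0.277/0.0456 = 6.07.

B* ≈ 361, H* ≈ 13.3, C* ≈ 6.07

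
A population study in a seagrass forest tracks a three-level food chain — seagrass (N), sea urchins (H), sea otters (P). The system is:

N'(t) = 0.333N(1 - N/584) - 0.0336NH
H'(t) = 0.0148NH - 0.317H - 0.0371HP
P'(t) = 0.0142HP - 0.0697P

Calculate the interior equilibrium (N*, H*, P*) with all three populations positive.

N* ≈ 295, H* ≈ 4.91, P* ≈ 109

From dP/dt = 0: 0.0142H* = 0.0697, so H* = 4.91.
From dN/dt = 0: 0.333(1 - N*/584) = 0.0336·4.91, giving N* = 584·(1 - 0.495) = 295.
From dH/dt = 0: 0.0148·295 - 0.317 = 0.0371P*, so P* = 4.05/0.0371 = 109.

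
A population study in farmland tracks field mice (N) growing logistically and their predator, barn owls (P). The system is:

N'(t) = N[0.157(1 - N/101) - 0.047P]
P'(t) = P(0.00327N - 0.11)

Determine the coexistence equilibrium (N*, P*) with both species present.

N* ≈ 33.6, P* ≈ 2.23

From dP/dt = 0 with P > 0: 0.00327N* = 0.11, so N* = 33.6.
Substitute into dN/dt = 0: 0.157(1 - 33.6/101) = 0.047P*.
The bracket is 0.667, giving P* = 0.105/0.047 = 2.23.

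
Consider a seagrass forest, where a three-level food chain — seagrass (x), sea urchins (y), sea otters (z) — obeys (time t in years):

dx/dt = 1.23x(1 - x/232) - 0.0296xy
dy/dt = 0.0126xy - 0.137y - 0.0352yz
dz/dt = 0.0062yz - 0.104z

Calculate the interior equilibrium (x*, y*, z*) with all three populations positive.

x* ≈ 138, y* ≈ 16.8, z* ≈ 45.6

From dz/dt = 0: 0.0062y* = 0.104, so y* = 16.8.
From dx/dt = 0: 1.23(1 - x*/232) = 0.0296·16.8, giving x* = 232·(1 - 0.404) = 138.
From dy/dt = 0: 0.0126·138 - 0.137 = 0.0352z*, so z* = 1.61/0.0352 = 45.6.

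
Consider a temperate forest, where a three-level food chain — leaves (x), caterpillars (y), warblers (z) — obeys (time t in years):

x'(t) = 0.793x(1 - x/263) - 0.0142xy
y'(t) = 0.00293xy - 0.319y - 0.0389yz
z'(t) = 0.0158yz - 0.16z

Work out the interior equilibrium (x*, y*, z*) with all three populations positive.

From dz/dt = 0: 0.0158y* = 0.16, so y* = 10.1.
From dx/dt = 0: 0.793(1 - x*/263) = 0.0142·10.1, giving x* = 263·(1 - 0.181) = 215.
From dy/dt = 0: 0.00293·215 - 0.319 = 0.0389z*, so z* = 0.312/0.0389 = 8.02.

x* ≈ 215, y* ≈ 10.1, z* ≈ 8.02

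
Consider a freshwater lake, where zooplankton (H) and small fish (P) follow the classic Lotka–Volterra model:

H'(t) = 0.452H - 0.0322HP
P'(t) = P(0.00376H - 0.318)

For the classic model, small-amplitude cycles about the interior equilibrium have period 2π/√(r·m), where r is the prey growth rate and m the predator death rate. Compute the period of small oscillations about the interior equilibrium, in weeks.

T ≈ 16.6 weeks

Here r = 0.452 and m = 0.318, so r·m = 0.144.
ω = √0.144 = 0.379 per week, hence T = 2π/ω ≈ 16.6 weeks.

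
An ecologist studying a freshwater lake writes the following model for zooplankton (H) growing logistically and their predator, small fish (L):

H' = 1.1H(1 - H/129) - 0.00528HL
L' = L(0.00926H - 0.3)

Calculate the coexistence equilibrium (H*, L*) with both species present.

H* ≈ 32.4, L* ≈ 156

From dL/dt = 0 with L > 0: 0.00926H* = 0.3, so H* = 32.4.
Substitute into dH/dt = 0: 1.1(1 - 32.4/129) = 0.00528L*.
The bracket is 0.749, giving L* = 0.824/0.00528 = 156.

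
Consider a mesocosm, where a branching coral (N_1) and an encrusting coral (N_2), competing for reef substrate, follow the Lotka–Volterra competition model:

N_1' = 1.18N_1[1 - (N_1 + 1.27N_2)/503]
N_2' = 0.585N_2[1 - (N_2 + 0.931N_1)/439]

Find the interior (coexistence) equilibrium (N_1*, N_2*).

N_1* ≈ 299, N_2* ≈ 161

Setting both brackets to zero gives the nullclines N_1 + 1.27N_2 = 503 and 0.931N_1 + N_2 = 439.
Substituting N_2 = 439 - 0.931N_1 into the first: N_1(1 - 1.27·0.931) = 503 - 1.27·439.
So N_1* = -54.5/-0.182 = 299, and then N_2* = 439 - 0.931·299 = 161.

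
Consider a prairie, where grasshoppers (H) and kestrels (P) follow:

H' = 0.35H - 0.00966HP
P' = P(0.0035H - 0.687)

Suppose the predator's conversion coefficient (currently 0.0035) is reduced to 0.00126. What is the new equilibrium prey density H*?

H* ≈ 545

At the interior fixed point, setting dP/dt = 0 with P > 0 fixes H* = (predator death rate)/(HP coefficient) — independent of the other coefficients.
With the change, H* = 0.687/0.00126 = 545; it rises from 196.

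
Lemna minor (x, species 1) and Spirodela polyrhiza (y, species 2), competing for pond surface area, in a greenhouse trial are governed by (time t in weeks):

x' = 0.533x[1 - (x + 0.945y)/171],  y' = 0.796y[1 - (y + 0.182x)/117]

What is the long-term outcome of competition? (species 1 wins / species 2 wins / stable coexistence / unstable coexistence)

stable coexistence

Compare the nullcline intercepts: K1/α12 = 171/0.945 = 181 > K2 = 117; K2/α21 = 117/0.182 = 643 > K1 = 171.
Since both inequalities hold, each species can invade when rare, so the interior equilibrium is stable.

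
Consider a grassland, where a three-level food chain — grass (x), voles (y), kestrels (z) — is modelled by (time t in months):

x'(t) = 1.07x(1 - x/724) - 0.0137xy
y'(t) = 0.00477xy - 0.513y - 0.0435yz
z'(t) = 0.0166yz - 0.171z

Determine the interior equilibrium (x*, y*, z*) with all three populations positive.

From dz/dt = 0: 0.0166y* = 0.171, so y* = 10.3.
From dx/dt = 0: 1.07(1 - x*/724) = 0.0137·10.3, giving x* = 724·(1 - 0.132) = 629.
From dy/dt = 0: 0.00477·629 - 0.513 = 0.0435z*, so z* = 2.48/0.0435 = 57.1.

x* ≈ 629, y* ≈ 10.3, z* ≈ 57.1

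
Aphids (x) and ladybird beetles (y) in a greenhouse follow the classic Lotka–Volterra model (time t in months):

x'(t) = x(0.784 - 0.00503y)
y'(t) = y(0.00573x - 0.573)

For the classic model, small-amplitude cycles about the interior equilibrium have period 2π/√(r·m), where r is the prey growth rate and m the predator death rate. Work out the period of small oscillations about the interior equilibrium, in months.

T ≈ 9.37 months

Here r = 0.784 and m = 0.573, so r·m = 0.449.
ω = √0.449 = 0.67 per month, hence T = 2π/ω ≈ 9.37 months.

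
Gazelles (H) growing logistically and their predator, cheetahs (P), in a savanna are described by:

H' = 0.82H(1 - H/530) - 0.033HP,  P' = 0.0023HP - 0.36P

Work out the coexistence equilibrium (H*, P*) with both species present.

From dP/dt = 0 with P > 0: 0.0023H* = 0.36, so H* = 157.
Substitute into dH/dt = 0: 0.82(1 - 157/530) = 0.033P*.
The bracket is 0.705, giving P* = 0.578/0.033 = 17.5.

H* ≈ 157, P* ≈ 17.5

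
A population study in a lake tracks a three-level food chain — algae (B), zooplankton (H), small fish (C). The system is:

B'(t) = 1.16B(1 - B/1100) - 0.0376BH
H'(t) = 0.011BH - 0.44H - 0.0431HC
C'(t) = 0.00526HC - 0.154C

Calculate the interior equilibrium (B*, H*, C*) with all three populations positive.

B* ≈ 56.1, H* ≈ 29.3, C* ≈ 4.11

From dC/dt = 0: 0.00526H* = 0.154, so H* = 29.3.
From dB/dt = 0: 1.16(1 - B*/1100) = 0.0376·29.3, giving B* = 1100·(1 - 0.949) = 56.1.
From dH/dt = 0: 0.011·56.1 - 0.44 = 0.0431C*, so C* = 0.177/0.0431 = 4.11.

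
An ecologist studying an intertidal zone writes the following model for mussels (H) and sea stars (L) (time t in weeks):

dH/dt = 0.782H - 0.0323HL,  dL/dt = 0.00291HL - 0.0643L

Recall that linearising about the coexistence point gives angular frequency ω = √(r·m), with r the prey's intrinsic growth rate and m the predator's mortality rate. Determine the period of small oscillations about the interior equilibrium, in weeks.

T ≈ 28 weeks

Here r = 0.782 and m = 0.0643, so r·m = 0.0503.
ω = √0.0503 = 0.224 per week, hence T = 2π/ω ≈ 28 weeks.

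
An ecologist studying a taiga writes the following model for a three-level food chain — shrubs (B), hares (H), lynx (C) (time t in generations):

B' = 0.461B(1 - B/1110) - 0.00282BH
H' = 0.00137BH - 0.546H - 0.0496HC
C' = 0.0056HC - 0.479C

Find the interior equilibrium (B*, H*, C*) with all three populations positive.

From dC/dt = 0: 0.0056H* = 0.479, so H* = 85.5.
From dB/dt = 0: 0.461(1 - B*/1110) = 0.00282·85.5, giving B* = 1110·(1 - 0.523) = 529.
From dH/dt = 0: 0.00137·529 - 0.546 = 0.0496C*, so C* = 0.179/0.0496 = 3.61.

B* ≈ 529, H* ≈ 85.5, C* ≈ 3.61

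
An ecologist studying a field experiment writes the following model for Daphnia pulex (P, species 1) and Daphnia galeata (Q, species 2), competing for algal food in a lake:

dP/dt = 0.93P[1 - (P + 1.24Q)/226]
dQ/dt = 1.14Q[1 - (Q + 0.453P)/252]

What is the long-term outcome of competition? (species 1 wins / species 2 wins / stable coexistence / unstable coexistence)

species 2 excludes species 1

Compare the nullcline intercepts: K1/α12 = 226/1.24 = 182 < K2 = 252; K2/α21 = 252/0.453 = 556 > K1 = 226.
Since the inequalities point opposite ways, species 2 can invade but species 1 cannot.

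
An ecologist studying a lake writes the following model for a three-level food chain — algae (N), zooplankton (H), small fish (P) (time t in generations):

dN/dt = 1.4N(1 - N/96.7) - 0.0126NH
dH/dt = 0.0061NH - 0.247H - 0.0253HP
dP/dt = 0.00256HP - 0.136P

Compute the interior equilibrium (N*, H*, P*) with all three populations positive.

N* ≈ 50.5, H* ≈ 53.1, P* ≈ 2.4

From dP/dt = 0: 0.00256H* = 0.136, so H* = 53.1.
From dN/dt = 0: 1.4(1 - N*/96.7) = 0.0126·53.1, giving N* = 96.7·(1 - 0.478) = 50.5.
From dH/dt = 0: 0.0061·50.5 - 0.247 = 0.0253P*, so P* = 0.0608/0.0253 = 2.4.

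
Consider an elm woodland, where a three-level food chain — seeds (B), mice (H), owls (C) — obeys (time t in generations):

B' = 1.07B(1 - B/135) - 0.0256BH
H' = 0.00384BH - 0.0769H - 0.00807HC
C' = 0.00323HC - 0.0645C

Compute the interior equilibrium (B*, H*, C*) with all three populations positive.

B* ≈ 70.5, H* ≈ 20, C* ≈ 24

From dC/dt = 0: 0.00323H* = 0.0645, so H* = 20.
From dB/dt = 0: 1.07(1 - B*/135) = 0.0256·20, giving B* = 135·(1 - 0.478) = 70.5.
From dH/dt = 0: 0.00384·70.5 - 0.0769 = 0.00807C*, so C* = 0.194/0.00807 = 24.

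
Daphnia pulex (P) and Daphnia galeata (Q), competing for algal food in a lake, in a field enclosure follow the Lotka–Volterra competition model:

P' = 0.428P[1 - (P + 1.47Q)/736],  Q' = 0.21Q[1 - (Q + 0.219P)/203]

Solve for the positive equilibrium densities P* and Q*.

P* ≈ 645, Q* ≈ 61.7

Setting both brackets to zero gives the nullclines P + 1.47Q = 736 and 0.219P + Q = 203.
Substituting Q = 203 - 0.219P into the first: P(1 - 1.47·0.219) = 736 - 1.47·203.
So P* = 438/0.678 = 645, and then Q* = 203 - 0.219·645 = 61.7.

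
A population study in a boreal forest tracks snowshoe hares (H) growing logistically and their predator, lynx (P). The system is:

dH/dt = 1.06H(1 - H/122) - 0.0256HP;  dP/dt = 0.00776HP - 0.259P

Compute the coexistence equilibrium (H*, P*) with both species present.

From dP/dt = 0 with P > 0: 0.00776H* = 0.259, so H* = 33.4.
Substitute into dH/dt = 0: 1.06(1 - 33.4/122) = 0.0256P*.
The bracket is 0.726, giving P* = 0.77/0.0256 = 30.1.

H* ≈ 33.4, P* ≈ 30.1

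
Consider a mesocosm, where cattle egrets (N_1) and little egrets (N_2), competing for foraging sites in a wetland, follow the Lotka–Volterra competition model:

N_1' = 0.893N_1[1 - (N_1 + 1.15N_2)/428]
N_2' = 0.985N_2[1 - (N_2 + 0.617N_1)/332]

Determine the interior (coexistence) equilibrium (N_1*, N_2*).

N_1* ≈ 159, N_2* ≈ 234

Setting both brackets to zero gives the nullclines N_1 + 1.15N_2 = 428 and 0.617N_1 + N_2 = 332.
Substituting N_2 = 332 - 0.617N_1 into the first: N_1(1 - 1.15·0.617) = 428 - 1.15·332.
So N_1* = 46.2/0.29 = 159, and then N_2* = 332 - 0.617·159 = 234.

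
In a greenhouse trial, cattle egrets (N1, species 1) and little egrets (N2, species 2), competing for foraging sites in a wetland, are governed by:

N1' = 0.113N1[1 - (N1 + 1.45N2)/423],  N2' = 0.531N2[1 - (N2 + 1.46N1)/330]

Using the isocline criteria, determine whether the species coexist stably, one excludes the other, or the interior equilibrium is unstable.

Compare the nullcline intercepts: K1/α12 = 423/1.45 = 292 < K2 = 330; K2/α21 = 330/1.46 = 226 < K1 = 423.
Since both are reversed, neither can invade when rare; the interior point is a saddle.

unstable coexistence (outcome depends on initial conditions)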